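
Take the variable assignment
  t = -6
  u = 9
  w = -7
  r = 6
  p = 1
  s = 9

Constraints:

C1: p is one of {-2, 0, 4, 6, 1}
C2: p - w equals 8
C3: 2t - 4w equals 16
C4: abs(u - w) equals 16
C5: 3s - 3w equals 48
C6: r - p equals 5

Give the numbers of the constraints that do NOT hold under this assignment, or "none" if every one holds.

C1: p = 1 is in {-2, 0, 4, 6, 1} — holds.
C2: p - w = 1 - (-7) = 8 — holds.
C3: 2t - 4w = 2(-6) - 4(-7) = 16 — holds.
C4: abs(9 - (-7)) = 16 — holds.
C5: 3s - 3w = 3(9) - 3(-7) = 48 — holds.
C6: r - p = 6 - 1 = 5 — holds.

Yes — all constraints hold.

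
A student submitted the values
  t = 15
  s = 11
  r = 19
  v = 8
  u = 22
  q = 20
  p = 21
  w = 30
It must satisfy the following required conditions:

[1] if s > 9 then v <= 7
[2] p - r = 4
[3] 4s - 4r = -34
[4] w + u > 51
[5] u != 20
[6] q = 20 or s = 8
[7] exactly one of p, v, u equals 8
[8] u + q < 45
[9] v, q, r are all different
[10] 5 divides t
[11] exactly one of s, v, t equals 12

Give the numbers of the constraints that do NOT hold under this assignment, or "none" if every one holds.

The assignment fails constraints 1, 2, 3, and 11.

[1] s = 11 > 9, so we need v ≤ 7; but v = 8 > 7  false
[2] p - r = 21 - 19 = 2, not 4  false
[3] 4s - 4r = 4(11) - 4(19) = -32, not -34  false
[4] w + u = 30 + 22 = 52; 52 > 51  true
[5] u = 22, and 22 ≠ 20  true
[6] q = 20 = 20 (first disjunct)  true
[7] p=21, v=8, u=22; 1 of them equals 8  true
[8] u + q = 22 + 20 = 42; 42 < 45  true
[9] values 8, 20, 19 are pairwise distinct  true
[10] 15 / 5 = 3, so 5 divides 15  true
[11] s=11, v=8, t=15; 0 of them equal 12, not exactly one  false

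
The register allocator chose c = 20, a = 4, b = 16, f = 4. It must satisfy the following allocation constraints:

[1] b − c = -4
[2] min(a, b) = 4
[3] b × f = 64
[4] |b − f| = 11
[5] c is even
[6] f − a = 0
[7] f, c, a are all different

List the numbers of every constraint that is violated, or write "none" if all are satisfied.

Violated: 4 and 7.

[1] b − c = 16 − 20 = -4  ✓
[2] min(4, 16) = 4  ✓
[3] b × f = 16 × 4 = 64  ✓
[4] |16 − 4| = 12, not 11  ✗
[5] c = 20 is even  ✓
[6] f − a = 4 − 4 = 0  ✓
[7] f = a = 4, not all different  ✗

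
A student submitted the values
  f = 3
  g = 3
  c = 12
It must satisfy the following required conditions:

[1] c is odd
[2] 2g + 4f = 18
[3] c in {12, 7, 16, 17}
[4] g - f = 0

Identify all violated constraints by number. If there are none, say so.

[1] c = 12 is even — violated.
[2] 2g + 4f = 2(3) + 4(3) = 18 — satisfied.
[3] c = 12 is in {12, 7, 16, 17} — satisfied.
[4] g - f = 3 - 3 = 0 — satisfied.

Constraint 1 is violated.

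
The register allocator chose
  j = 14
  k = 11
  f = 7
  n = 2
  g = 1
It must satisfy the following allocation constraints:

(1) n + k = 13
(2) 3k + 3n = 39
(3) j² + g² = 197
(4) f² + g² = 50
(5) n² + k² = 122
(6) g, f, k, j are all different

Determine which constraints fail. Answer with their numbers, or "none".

Constraint 5 does not hold.

(1) n + k = 2 + 11 = 13 — holds.
(2) 3k + 3n = 3(11) + 3(2) = 39 — holds.
(3) j² + g² = 14² + 1² = 196 + 1 = 197 — holds.
(4) f² + g² = 7² + 1² = 49 + 1 = 50 — holds.
(5) n² + k² = 2² + 11² = 4 + 121 = 125, not 122 — does not hold.
(6) values 1, 7, 11, 14 are pairwise distinct — holds.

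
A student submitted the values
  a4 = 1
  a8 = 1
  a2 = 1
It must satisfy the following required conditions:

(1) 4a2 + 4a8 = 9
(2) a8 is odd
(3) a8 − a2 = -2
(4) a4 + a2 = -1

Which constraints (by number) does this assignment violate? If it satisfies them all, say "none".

No — constraints 1, 3, 4 are not satisfied.

(1) 4a2 + 4a8 = 4(1) + 4(1) = 8, not 9 — violated.
(2) a8 = 1 is odd — OK.
(3) a8 − a2 = 1 − 1 = 0, not -2 — violated.
(4) a4 + a2 = 1 + 1 = 2, not -1 — violated.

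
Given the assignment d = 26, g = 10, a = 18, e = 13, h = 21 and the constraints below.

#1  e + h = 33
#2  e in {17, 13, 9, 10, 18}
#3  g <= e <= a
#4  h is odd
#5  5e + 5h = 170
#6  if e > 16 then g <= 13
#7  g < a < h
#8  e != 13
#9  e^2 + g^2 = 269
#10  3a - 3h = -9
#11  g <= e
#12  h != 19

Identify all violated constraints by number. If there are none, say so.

Constraints 1, 8 do not hold.

#1 e + h = 13 + 21 = 34, not 33  no
#2 e = 13 is in {17, 13, 9, 10, 18}  yes
#3 values 10 <= 13 <= 18  yes
#4 h = 21 is odd  yes
#5 5e + 5h = 5(13) + 5(21) = 170  yes
#6 e = 13, not > 16; antecedent false, conditional vacuously true  yes
#7 values 10 < 18 < 21  yes
#8 e = 13, but 13 is required to differ  no
#9 e^2 + g^2 = 13^2 + 10^2 = 169 + 100 = 269  yes
#10 3a - 3h = 3(18) - 3(21) = -9  yes
#11 g = 10, e = 13; 10 ≤ 13  yes
#12 h = 21, and 21 ≠ 19  yes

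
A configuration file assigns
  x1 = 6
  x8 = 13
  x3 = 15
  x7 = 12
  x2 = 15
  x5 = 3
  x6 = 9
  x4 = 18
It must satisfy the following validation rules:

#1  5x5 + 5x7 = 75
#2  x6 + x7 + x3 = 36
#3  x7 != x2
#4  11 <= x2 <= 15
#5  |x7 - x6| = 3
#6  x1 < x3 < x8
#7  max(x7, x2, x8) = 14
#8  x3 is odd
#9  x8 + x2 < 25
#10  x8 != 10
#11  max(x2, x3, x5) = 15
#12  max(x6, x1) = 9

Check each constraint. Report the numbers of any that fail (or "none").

Violated: 6, 7, 9.

#1 5x5 + 5x7 = 5(3) + 5(12) = 75  yes
#2 x6 + x7 + x3 = 9 + 12 + 15 = 36  yes
#3 x7 = 12, x2 = 15; distinct  yes
#4 x2 = 15 lies in [11, 15]  yes
#5 |12 - 9| = 3  yes
#6 values 6, 15, 13; x3 = 15 is not < x8 = 13  no
#7 max(12, 15, 13) = 15, not 14  no
#8 x3 = 15 is odd  yes
#9 x8 + x2 = 13 + 15 = 28; 28 ≥ 25, bound 25 not met  no
#10 x8 = 13, and 13 ≠ 10  yes
#11 max(15, 15, 3) = 15  yes
#12 max(9, 6) = 9  yes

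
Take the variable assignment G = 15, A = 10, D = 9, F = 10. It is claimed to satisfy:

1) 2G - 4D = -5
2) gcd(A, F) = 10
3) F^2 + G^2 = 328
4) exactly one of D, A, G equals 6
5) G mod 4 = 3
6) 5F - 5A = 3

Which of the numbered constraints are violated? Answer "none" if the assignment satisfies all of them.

1) 2G - 4D = 2(15) - 4(9) = -6, not -5  false
2) gcd(10, 10) = 10  true
3) F^2 + G^2 = 10^2 + 15^2 = 100 + 225 = 325, not 328  false
4) D=9, A=10, G=15; 0 of them equal 6, not exactly one  false
5) 15 mod 4 = 3  true
6) 5F - 5A = 5(10) - 5(10) = 0, not 3  false

The assignment fails constraints 1, 3, 4, and 6.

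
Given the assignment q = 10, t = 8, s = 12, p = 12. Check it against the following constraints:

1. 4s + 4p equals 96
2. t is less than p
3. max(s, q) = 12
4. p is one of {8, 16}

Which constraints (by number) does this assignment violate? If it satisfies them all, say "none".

1. 4s + 4p = 4(12) + 4(12) = 96 — OK.
2. t = 8, p = 12; 8 < 12 — OK.
3. max(12, 10) = 12 — OK.
4. p = 12 is not in {8, 16} — violated.

Constraint 4 is violated.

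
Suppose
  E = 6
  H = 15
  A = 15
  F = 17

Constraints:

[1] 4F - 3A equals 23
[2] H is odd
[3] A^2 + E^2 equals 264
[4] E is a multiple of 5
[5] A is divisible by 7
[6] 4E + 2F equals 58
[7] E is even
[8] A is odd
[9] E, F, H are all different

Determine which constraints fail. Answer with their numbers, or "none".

The assignment fails constraints 3, 4, and 5.

[1] 4F - 3A = 4(17) - 3(15) = 23 — holds.
[2] H = 15 is odd — holds.
[3] A^2 + E^2 = 15^2 + 6^2 = 225 + 36 = 261, not 264 — fails.
[4] 6 = 5*1 + 1, so 5 does not divide 6 — fails.
[5] 15 = 7*2 + 1, so 7 does not divide 15 — fails.
[6] 4E + 2F = 4(6) + 2(17) = 58 — holds.
[7] E = 6 is even — holds.
[8] A = 15 is odd — holds.
[9] values 6, 17, 15 are pairwise distinct — holds.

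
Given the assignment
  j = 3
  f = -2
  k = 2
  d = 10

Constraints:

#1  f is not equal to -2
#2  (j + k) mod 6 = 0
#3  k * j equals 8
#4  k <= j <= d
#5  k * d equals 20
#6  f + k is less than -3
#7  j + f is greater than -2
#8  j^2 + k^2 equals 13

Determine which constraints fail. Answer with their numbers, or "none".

#1 f = -2, but -2 is required to differ  FAIL
#2 j + k = 5; 5 mod 6 = 5, not 0  FAIL
#3 k * j = 2 * 3 = 6, not 8  FAIL
#4 values 2 <= 3 <= 10  OK
#5 k * d = 2 * 10 = 20  OK
#6 f + k = -2 + 2 = 0; 0 ≥ -3, bound -3 not met  FAIL
#7 j + f = 3 + (-2) = 1; 1 > -2  OK
#8 j^2 + k^2 = 3^2 + 2^2 = 9 + 4 = 13  OK

No — constraints 1, 2, 3, 6 are not satisfied.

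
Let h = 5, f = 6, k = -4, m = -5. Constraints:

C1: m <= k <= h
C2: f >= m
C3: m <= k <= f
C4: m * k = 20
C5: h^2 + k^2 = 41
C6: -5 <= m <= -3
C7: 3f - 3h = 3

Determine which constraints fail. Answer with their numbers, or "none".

C1: values -5 <= -4 <= 5  true
C2: f = 6, m = -5; 6 ≥ -5  true
C3: values -5 <= -4 <= 6  true
C4: m * k = -5 * (-4) = 20  true
C5: h^2 + k^2 = 5^2 + (-4)^2 = 25 + 16 = 41  true
C6: m = -5 lies in [-5, -3]  true
C7: 3f - 3h = 3(6) - 3(5) = 3  true

No violations.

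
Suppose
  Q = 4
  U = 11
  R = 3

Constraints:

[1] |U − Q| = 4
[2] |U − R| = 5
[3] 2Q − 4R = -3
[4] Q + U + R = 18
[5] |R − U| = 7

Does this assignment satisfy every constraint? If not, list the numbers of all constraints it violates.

Constraints 1, 2, 3, and 5 are violated.

[1] |11 − 4| = 7, not 4 — violated.
[2] |11 − 3| = 8, not 5 — violated.
[3] 2Q − 4R = 2(4) − 4(3) = -4, not -3 — violated.
[4] Q + U + R = 4 + 11 + 3 = 18 — OK.
[5] |3 − 11| = 8, not 7 — violated.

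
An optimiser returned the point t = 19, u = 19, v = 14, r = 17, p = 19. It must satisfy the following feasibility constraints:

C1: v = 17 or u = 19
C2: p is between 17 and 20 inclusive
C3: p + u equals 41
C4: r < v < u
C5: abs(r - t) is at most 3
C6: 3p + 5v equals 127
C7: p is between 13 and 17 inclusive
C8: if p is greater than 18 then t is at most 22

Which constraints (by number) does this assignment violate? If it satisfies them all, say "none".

C1: v = 14 ≠ 17, but u = 19 = 19 (second disjunct)  holds
C2: p = 19 lies in [17, 20]  holds
C3: p + u = 19 + 19 = 38, not 41  fails
C4: values 17, 14, 19; r = 17 is not < v = 14  fails
C5: abs(17 - 19) = 2; 2 ≤ 3  holds
C6: 3p + 5v = 3(19) + 5(14) = 127  holds
C7: p = 19 is outside [13, 17]  fails
C8: p = 19 > 18, so we need t ≤ 22; t = 19 ≤ 22  holds

Constraints 3, 4, and 7 do not hold.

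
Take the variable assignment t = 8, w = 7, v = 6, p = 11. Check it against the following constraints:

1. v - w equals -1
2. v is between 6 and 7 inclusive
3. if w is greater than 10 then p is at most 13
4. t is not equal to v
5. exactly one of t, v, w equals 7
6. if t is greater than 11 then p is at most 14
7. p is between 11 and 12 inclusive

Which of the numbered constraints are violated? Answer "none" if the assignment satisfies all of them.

1. v - w = 6 - 7 = -1 — holds.
2. v = 6 lies in [6, 7] — holds.
3. w = 7, not > 10; antecedent false, conditional vacuously true — holds.
4. t = 8, v = 6; distinct — holds.
5. t=8, v=6, w=7; 1 of them equals 7 — holds.
6. t = 8, not > 11; antecedent false, conditional vacuously true — holds.
7. p = 11 lies in [11, 12] — holds.

Yes — all constraints hold.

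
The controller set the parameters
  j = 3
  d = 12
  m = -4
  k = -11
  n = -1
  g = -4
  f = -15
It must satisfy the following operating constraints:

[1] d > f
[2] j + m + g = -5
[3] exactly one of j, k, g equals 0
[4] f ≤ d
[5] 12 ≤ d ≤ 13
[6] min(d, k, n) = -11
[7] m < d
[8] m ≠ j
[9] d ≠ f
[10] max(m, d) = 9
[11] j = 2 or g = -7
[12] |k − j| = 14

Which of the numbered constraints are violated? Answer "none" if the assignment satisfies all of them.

The assignment fails constraints 3, 10, and 11.

[1] d = 12, f = -15; 12 > -15 — satisfied.
[2] j + m + g = 3 + (-4) + (-4) = -5 — satisfied.
[3] j=3, k=-11, g=-4; 0 of them equal 0, not exactly one — violated.
[4] f = -15, d = 12; -15 ≤ 12 — satisfied.
[5] d = 12 lies in [12, 13] — satisfied.
[6] min(12, -11, -1) = -11 — satisfied.
[7] m = -4, d = 12; -4 < 12 — satisfied.
[8] m = -4, j = 3; distinct — satisfied.
[9] d = 12, f = -15; distinct — satisfied.
[10] max(-4, 12) = 12, not 9 — violated.
[11] j = 3 ≠ 2 and g = -4 ≠ -7; both disjuncts false — violated.
[12] |-11 − 3| = 14 — satisfied.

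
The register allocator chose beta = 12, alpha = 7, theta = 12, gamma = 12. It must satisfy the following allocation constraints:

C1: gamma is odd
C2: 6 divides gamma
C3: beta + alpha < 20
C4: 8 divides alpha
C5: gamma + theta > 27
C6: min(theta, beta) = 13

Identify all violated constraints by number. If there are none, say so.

C1: gamma = 12 is even — does not hold.
C2: 12 / 6 = 2, so 6 divides 12 — holds.
C3: beta + alpha = 12 + 7 = 19; 19 < 20 — holds.
C4: 7 = 8*0 + 7, so 8 does not divide 7 — does not hold.
C5: gamma + theta = 12 + 12 = 24; 24 ≤ 27, bound 27 not met — does not hold.
C6: min(12, 12) = 12, not 13 — does not hold.

The assignment fails constraints 1, 4, 5, and 6.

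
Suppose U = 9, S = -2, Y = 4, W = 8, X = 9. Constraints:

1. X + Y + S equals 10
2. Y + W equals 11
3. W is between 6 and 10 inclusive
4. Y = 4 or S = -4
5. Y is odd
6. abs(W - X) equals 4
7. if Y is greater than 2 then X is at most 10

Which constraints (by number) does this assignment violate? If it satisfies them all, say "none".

The assignment fails constraints 1, 2, 5, 6.

1. X + Y + S = 9 + 4 + (-2) = 11, not 10  no
2. Y + W = 4 + 8 = 12, not 11  no
3. W = 8 lies in [6, 10]  yes
4. Y = 4 = 4 (first disjunct)  yes
5. Y = 4 is even  no
6. abs(8 - 9) = 1, not 4  no
7. Y = 4 > 2, so we need X ≤ 10; X = 9 ≤ 10  yes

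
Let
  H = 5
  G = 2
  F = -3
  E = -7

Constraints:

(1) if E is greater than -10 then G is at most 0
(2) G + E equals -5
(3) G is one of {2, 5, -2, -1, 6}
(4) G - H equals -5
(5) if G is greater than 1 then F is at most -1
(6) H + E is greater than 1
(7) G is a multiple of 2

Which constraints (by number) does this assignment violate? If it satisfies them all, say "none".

Constraints 1, 4, and 6 do not hold.

(1) E = -7 > -10, so we need G ≤ 0; but G = 2 > 0  ✘
(2) G + E = 2 + (-7) = -5  ✔
(3) G = 2 is in {2, 5, -2, -1, 6}  ✔
(4) G - H = 2 - 5 = -3, not -5  ✘
(5) G = 2 > 1, so we need F ≤ -1; F = -3 ≤ -1  ✔
(6) H + E = 5 + (-7) = -2; -2 ≤ 1, bound 1 not met  ✘
(7) 2 / 2 = 1, so 2 divides 2  ✔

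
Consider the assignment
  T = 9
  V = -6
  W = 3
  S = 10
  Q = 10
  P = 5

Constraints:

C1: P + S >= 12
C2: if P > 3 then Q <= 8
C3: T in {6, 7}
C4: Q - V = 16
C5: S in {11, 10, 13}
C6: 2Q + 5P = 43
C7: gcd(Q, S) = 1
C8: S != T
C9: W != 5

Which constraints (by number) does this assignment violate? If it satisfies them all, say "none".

The assignment fails constraints 2, 3, 6, and 7.

C1: P + S = 5 + 10 = 15; 15 ≥ 12  ✔
C2: P = 5 > 3, so we need Q ≤ 8; but Q = 10 > 8  ✘
C3: T = 9 is not in {6, 7}  ✘
C4: Q - V = 10 - (-6) = 16  ✔
C5: S = 10 is in {11, 10, 13}  ✔
C6: 2Q + 5P = 2(10) + 5(5) = 45, not 43  ✘
C7: gcd(10, 10) = 10, not 1  ✘
C8: S = 10, T = 9; distinct  ✔
C9: W = 3, and 3 ≠ 5  ✔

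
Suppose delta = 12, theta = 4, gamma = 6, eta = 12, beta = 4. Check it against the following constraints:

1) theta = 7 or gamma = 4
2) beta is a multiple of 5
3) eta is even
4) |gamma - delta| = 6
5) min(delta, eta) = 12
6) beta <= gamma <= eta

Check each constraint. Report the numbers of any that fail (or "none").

Violated: 1, 2.

1) theta = 4 ≠ 7 and gamma = 6 ≠ 4; both disjuncts false  FAIL
2) 4 = 5*0 + 4, so 5 does not divide 4  FAIL
3) eta = 12 is even  OK
4) |6 - 12| = 6  OK
5) min(12, 12) = 12  OK
6) values 4 <= 6 <= 12  OK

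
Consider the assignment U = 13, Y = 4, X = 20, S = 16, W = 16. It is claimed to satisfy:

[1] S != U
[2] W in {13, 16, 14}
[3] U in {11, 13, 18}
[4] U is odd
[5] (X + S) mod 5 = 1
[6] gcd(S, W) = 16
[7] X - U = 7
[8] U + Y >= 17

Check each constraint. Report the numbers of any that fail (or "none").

No violations.

[1] S = 16, U = 13; distinct  ✔
[2] W = 16 is in {13, 16, 14}  ✔
[3] U = 13 is in {11, 13, 18}  ✔
[4] U = 13 is odd  ✔
[5] X + S = 36; 36 mod 5 = 1  ✔
[6] gcd(16, 16) = 16  ✔
[7] X - U = 20 - 13 = 7  ✔
[8] U + Y = 13 + 4 = 17; 17 ≥ 17  ✔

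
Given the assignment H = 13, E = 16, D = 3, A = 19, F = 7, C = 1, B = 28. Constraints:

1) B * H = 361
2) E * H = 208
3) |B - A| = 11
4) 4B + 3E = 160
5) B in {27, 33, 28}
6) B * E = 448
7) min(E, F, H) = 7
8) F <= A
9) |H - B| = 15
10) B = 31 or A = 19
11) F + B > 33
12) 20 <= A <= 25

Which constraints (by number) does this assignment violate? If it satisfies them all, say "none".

No — constraints 1, 3, 12 are not satisfied.

1) B * H = 28 * 13 = 364, not 361  FAIL
2) E * H = 16 * 13 = 208  OK
3) |28 - 19| = 9, not 11  FAIL
4) 4B + 3E = 4(28) + 3(16) = 160  OK
5) B = 28 is in {27, 33, 28}  OK
6) B * E = 28 * 16 = 448  OK
7) min(16, 7, 13) = 7  OK
8) F = 7, A = 19; 7 ≤ 19  OK
9) |13 - 28| = 15  OK
10) B = 28 ≠ 31, but A = 19 = 19 (second disjunct)  OK
11) F + B = 7 + 28 = 35; 35 > 33  OK
12) A = 19 is outside [20, 25]  FAIL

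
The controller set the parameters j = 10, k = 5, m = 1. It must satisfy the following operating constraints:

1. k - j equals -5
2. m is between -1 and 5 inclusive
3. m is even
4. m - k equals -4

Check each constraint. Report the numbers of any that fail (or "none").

Constraint 3 is violated.

1. k - j = 5 - 10 = -5  yes
2. m = 1 lies in [-1, 5]  yes
3. m = 1 is odd  no
4. m - k = 1 - 5 = -4  yes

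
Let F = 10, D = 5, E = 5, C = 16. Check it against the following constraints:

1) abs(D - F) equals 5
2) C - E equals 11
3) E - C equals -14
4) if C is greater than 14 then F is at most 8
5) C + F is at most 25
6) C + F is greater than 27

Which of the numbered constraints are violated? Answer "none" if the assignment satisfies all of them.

1) abs(5 - 10) = 5  holds
2) C - E = 16 - 5 = 11  holds
3) E - C = 5 - 16 = -11, not -14  fails
4) C = 16 > 14, so we need F ≤ 8; but F = 10 > 8  fails
5) C + F = 16 + 10 = 26; 26 > 25, bound 25 not met  fails
6) C + F = 16 + 10 = 26; 26 ≤ 27, bound 27 not met  fails

The assignment fails constraints 3, 4, 5, and 6.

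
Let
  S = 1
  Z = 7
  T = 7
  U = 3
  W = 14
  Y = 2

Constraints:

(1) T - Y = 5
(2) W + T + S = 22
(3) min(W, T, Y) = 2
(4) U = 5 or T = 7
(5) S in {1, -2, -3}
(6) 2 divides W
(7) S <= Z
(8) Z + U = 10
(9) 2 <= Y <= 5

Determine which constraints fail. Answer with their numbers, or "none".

(1) T - Y = 7 - 2 = 5  OK
(2) W + T + S = 14 + 7 + 1 = 22  OK
(3) min(14, 7, 2) = 2  OK
(4) U = 3 ≠ 5, but T = 7 = 7 (second disjunct)  OK
(5) S = 1 is in {1, -2, -3}  OK
(6) 14 / 2 = 7, so 2 divides 14  OK
(7) S = 1, Z = 7; 1 ≤ 7  OK
(8) Z + U = 7 + 3 = 10  OK
(9) Y = 2 lies in [2, 5]  OK

None — every constraint holds.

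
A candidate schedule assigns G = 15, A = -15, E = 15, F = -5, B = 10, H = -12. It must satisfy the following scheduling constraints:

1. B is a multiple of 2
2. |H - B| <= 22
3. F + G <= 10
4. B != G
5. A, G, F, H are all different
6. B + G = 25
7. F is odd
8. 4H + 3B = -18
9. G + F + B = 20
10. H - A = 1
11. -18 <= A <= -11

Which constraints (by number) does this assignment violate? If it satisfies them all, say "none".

Constraint 10 is violated.

1. 10 / 2 = 5, so 2 divides 10 — OK.
2. |-12 - 10| = 22; 22 ≤ 22 — OK.
3. F + G = -5 + 15 = 10; 10 ≤ 10 — OK.
4. B = 10, G = 15; distinct — OK.
5. values -15, 15, -5, -12 are pairwise distinct — OK.
6. B + G = 10 + 15 = 25 — OK.
7. F = -5 is odd — OK.
8. 4H + 3B = 4(-12) + 3(10) = -18 — OK.
9. G + F + B = 15 + (-5) + 10 = 20 — OK.
10. H - A = -12 - (-15) = 3, not 1 — violated.
11. A = -15 lies in [-18, -11] — OK.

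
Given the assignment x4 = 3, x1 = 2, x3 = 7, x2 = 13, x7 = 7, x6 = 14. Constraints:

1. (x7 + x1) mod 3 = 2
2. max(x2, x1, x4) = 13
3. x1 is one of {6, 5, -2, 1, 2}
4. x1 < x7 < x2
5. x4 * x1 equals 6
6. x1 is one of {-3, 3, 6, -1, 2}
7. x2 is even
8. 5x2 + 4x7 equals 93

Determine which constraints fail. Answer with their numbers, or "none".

1. x7 + x1 = 9; 9 mod 3 = 0, not 2  ✘
2. max(13, 2, 3) = 13  ✔
3. x1 = 2 is in {6, 5, -2, 1, 2}  ✔
4. values 2 < 7 < 13  ✔
5. x4 * x1 = 3 * 2 = 6  ✔
6. x1 = 2 is in {-3, 3, 6, -1, 2}  ✔
7. x2 = 13 is odd  ✘
8. 5x2 + 4x7 = 5(13) + 4(7) = 93  ✔

Violated: 1 and 7.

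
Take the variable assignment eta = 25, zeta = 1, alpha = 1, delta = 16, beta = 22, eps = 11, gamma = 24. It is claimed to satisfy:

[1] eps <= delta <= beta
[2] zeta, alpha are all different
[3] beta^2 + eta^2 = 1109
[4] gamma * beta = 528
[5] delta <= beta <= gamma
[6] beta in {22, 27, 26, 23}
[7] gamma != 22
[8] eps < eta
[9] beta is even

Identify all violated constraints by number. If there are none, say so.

[1] values 11 <= 16 <= 22 — satisfied.
[2] zeta = alpha = 1, not all different — violated.
[3] beta^2 + eta^2 = 22^2 + 25^2 = 484 + 625 = 1109 — satisfied.
[4] gamma * beta = 24 * 22 = 528 — satisfied.
[5] values 16 <= 22 <= 24 — satisfied.
[6] beta = 22 is in {22, 27, 26, 23} — satisfied.
[7] gamma = 24, and 24 ≠ 22 — satisfied.
[8] eps = 11, eta = 25; 11 < 25 — satisfied.
[9] beta = 22 is even — satisfied.

The assignment fails constraint 2.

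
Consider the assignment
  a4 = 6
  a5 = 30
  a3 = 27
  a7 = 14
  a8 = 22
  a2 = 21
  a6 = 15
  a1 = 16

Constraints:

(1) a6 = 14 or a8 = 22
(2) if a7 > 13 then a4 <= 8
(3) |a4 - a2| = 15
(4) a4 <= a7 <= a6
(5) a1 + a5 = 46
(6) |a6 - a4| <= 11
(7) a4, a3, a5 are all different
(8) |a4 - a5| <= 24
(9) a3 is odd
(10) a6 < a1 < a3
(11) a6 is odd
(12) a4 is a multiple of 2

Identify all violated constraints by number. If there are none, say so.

(1) a6 = 15 ≠ 14, but a8 = 22 = 22 (second disjunct)  true
(2) a7 = 14 > 13, so we need a4 ≤ 8; a4 = 6 ≤ 8  true
(3) |6 - 21| = 15  true
(4) values 6 <= 14 <= 15  true
(5) a1 + a5 = 16 + 30 = 46  true
(6) |15 - 6| = 9; 9 ≤ 11  true
(7) values 6, 27, 30 are pairwise distinct  true
(8) |6 - 30| = 24; 24 ≤ 24  true
(9) a3 = 27 is odd  true
(10) values 15 < 16 < 27  true
(11) a6 = 15 is odd  true
(12) 6 / 2 = 3, so 2 divides 6  true

No violations.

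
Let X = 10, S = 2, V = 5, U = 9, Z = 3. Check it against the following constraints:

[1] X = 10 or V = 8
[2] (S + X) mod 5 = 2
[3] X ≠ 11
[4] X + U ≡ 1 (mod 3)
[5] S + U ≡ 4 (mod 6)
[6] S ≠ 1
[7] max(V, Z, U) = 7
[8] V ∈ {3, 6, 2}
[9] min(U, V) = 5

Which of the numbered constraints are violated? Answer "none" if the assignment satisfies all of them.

No — constraints 5, 7, and 8 are not satisfied.

[1] X = 10 = 10 (first disjunct) — OK.
[2] S + X = 12; 12 mod 5 = 2 — OK.
[3] X = 10, and 10 ≠ 11 — OK.
[4] X + U = 19; 19 mod 3 = 1 — OK.
[5] S + U = 11; 11 mod 6 = 5, not 4 — violated.
[6] S = 2, and 2 ≠ 1 — OK.
[7] max(5, 3, 9) = 9, not 7 — violated.
[8] V = 5 is not in {3, 6, 2} — violated.
[9] min(9, 5) = 5 — OK.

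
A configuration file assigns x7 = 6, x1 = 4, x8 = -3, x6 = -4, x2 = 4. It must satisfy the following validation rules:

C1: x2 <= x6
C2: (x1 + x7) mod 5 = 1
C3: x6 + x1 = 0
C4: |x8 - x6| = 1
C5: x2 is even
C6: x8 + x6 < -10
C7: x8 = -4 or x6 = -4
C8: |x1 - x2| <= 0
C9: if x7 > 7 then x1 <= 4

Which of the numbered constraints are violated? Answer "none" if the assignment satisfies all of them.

No — constraints 1, 2, and 6 are not satisfied.

C1: x2 = 4, x6 = -4; 4 > -4 (want ≤)  false
C2: x1 + x7 = 10; 10 mod 5 = 0, not 1  false
C3: x6 + x1 = -4 + 4 = 0  true
C4: |-3 - (-4)| = 1  true
C5: x2 = 4 is even  true
C6: x8 + x6 = -3 + (-4) = -7; -7 ≥ -10, bound -10 not met  false
C7: x8 = -3 ≠ -4, but x6 = -4 = -4 (second disjunct)  true
C8: |4 - 4| = 0; 0 ≤ 0  true
C9: x7 = 6, not > 7; antecedent false, conditional vacuously true  true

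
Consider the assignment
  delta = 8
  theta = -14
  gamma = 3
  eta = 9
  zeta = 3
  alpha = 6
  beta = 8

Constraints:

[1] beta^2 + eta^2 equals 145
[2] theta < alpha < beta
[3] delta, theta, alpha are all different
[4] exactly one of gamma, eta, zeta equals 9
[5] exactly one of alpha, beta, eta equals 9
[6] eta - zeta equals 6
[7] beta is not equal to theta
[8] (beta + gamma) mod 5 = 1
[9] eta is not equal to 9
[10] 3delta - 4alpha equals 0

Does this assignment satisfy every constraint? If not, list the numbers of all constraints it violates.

[1] beta^2 + eta^2 = 8^2 + 9^2 = 64 + 81 = 145 — OK.
[2] values -14 < 6 < 8 — OK.
[3] values 8, -14, 6 are pairwise distinct — OK.
[4] gamma=3, eta=9, zeta=3; 1 of them equals 9 — OK.
[5] alpha=6, beta=8, eta=9; 1 of them equals 9 — OK.
[6] eta - zeta = 9 - 3 = 6 — OK.
[7] beta = 8, theta = -14; distinct — OK.
[8] beta + gamma = 11; 11 mod 5 = 1 — OK.
[9] eta = 9, but 9 is required to differ — violated.
[10] 3delta - 4alpha = 3(8) - 4(6) = 0 — OK.

Constraint 9 is violated.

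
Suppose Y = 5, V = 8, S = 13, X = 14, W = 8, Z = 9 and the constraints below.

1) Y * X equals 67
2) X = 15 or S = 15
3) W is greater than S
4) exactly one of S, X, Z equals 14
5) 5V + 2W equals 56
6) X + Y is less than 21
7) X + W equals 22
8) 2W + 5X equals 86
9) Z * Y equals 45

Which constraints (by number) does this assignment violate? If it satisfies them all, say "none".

The assignment fails constraints 1, 2, and 3.

1) Y * X = 5 * 14 = 70, not 67 — does not hold.
2) X = 14 ≠ 15 and S = 13 ≠ 15; both disjuncts false — does not hold.
3) W = 8, S = 13; 8 ≤ 13 (want >) — does not hold.
4) S=13, X=14, Z=9; 1 of them equals 14 — holds.
5) 5V + 2W = 5(8) + 2(8) = 56 — holds.
6) X + Y = 14 + 5 = 19; 19 < 21 — holds.
7) X + W = 14 + 8 = 22 — holds.
8) 2W + 5X = 2(8) + 5(14) = 86 — holds.
9) Z * Y = 9 * 5 = 45 — holds.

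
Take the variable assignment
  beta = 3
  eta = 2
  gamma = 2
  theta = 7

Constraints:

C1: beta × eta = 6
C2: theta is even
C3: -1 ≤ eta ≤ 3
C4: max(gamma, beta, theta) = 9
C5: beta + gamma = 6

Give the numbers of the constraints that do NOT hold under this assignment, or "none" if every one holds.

The assignment fails constraints 2, 4, 5.

C1: beta × eta = 3 × 2 = 6  ✔
C2: theta = 7 is odd  ✘
C3: eta = 2 lies in [-1, 3]  ✔
C4: max(2, 3, 7) = 7, not 9  ✘
C5: beta + gamma = 3 + 2 = 5, not 6  ✘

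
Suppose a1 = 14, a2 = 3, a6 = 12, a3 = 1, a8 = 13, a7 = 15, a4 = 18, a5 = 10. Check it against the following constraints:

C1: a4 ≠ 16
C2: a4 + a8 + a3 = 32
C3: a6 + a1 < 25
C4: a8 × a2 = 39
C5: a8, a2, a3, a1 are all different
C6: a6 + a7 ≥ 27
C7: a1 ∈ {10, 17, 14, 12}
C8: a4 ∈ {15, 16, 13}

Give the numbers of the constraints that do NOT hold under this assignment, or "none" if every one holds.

No — constraints 3 and 8 are not satisfied.

C1: a4 = 18, and 18 ≠ 16  holds
C2: a4 + a8 + a3 = 18 + 13 + 1 = 32  holds
C3: a6 + a1 = 12 + 14 = 26; 26 ≥ 25, bound 25 not met  fails
C4: a8 × a2 = 13 × 3 = 39  holds
C5: values 13, 3, 1, 14 are pairwise distinct  holds
C6: a6 + a7 = 12 + 15 = 27; 27 ≥ 27  holds
C7: a1 = 14 is in {10, 17, 14, 12}  holds
C8: a4 = 18 is not in {15, 16, 13}  fails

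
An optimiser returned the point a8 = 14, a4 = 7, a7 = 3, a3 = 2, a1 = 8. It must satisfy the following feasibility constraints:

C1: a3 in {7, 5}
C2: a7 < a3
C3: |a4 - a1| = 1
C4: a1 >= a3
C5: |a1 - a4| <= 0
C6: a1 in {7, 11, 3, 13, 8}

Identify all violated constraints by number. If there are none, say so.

C1: a3 = 2 is not in {7, 5} — fails.
C2: a7 = 3, a3 = 2; 3 ≥ 2 (want <) — fails.
C3: |7 - 8| = 1 — holds.
C4: a1 = 8, a3 = 2; 8 ≥ 2 — holds.
C5: |8 - 7| = 1; 1 > 0, exceeds bound 0 — fails.
C6: a1 = 8 is in {7, 11, 3, 13, 8} — holds.

Constraints 1, 2, and 5 do not hold.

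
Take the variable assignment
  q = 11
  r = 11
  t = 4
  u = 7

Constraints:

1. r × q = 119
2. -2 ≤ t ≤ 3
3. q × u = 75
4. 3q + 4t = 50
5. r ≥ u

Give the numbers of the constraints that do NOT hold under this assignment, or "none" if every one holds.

1. r × q = 11 × 11 = 121, not 119 — fails.
2. t = 4 is outside [-2, 3] — fails.
3. q × u = 11 × 7 = 77, not 75 — fails.
4. 3q + 4t = 3(11) + 4(4) = 49, not 50 — fails.
5. r = 11, u = 7; 11 ≥ 7 — holds.

Constraints 1, 2, 3, 4 do not hold.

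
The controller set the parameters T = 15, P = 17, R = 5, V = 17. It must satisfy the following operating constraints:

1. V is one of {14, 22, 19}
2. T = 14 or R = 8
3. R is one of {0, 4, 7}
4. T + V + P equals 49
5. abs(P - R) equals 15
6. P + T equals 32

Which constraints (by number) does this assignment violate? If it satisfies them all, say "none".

Violated: 1, 2, 3, and 5.

1. V = 17 is not in {14, 22, 19} — violated.
2. T = 15 ≠ 14 and R = 5 ≠ 8; both disjuncts false — violated.
3. R = 5 is not in {0, 4, 7} — violated.
4. T + V + P = 15 + 17 + 17 = 49 — satisfied.
5. abs(17 - 5) = 12, not 15 — violated.
6. P + T = 17 + 15 = 32 — satisfied.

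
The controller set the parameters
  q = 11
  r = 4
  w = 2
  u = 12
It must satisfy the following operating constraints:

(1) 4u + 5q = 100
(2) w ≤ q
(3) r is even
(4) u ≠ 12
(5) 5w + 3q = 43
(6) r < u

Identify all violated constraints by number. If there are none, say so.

Violated: 1, 4.

(1) 4u + 5q = 4(12) + 5(11) = 103, not 100 — violated.
(2) w = 2, q = 11; 2 ≤ 11 — satisfied.
(3) r = 4 is even — satisfied.
(4) u = 12, but 12 is required to differ — violated.
(5) 5w + 3q = 5(2) + 3(11) = 43 — satisfied.
(6) r = 4, u = 12; 4 < 12 — satisfied.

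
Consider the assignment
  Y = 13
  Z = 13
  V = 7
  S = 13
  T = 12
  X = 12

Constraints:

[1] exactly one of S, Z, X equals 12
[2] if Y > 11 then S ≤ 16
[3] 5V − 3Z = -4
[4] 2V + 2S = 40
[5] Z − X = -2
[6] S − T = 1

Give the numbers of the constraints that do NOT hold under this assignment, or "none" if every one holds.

[1] S=13, Z=13, X=12; 1 of them equals 12  holds
[2] Y = 13 > 11, so we need S ≤ 16; S = 13 ≤ 16  holds
[3] 5V − 3Z = 5(7) − 3(13) = -4  holds
[4] 2V + 2S = 2(7) + 2(13) = 40  holds
[5] Z − X = 13 − 12 = 1, not -2  fails
[6] S − T = 13 − 12 = 1  holds

Violated: 5.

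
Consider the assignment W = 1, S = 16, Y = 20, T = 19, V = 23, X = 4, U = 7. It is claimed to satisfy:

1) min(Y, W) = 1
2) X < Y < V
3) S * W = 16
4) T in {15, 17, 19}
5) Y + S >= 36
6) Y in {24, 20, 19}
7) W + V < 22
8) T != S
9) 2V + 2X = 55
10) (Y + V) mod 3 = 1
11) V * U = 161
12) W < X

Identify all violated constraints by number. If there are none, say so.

Violated: 7 and 9.

1) min(20, 1) = 1 — holds.
2) values 4 < 20 < 23 — holds.
3) S * W = 16 * 1 = 16 — holds.
4) T = 19 is in {15, 17, 19} — holds.
5) Y + S = 20 + 16 = 36; 36 ≥ 36 — holds.
6) Y = 20 is in {24, 20, 19} — holds.
7) W + V = 1 + 23 = 24; 24 ≥ 22, bound 22 not met — fails.
8) T = 19, S = 16; distinct — holds.
9) 2V + 2X = 2(23) + 2(4) = 54, not 55 — fails.
10) Y + V = 43; 43 mod 3 = 1 — holds.
11) V * U = 23 * 7 = 161 — holds.
12) W = 1, X = 4; 1 < 4 — holds.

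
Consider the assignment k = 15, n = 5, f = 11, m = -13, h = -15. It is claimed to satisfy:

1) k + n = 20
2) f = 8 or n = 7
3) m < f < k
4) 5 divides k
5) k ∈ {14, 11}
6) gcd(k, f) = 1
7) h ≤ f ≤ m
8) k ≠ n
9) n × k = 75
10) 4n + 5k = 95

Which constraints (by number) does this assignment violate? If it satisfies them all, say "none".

No — constraints 2, 5, 7 are not satisfied.

1) k + n = 15 + 5 = 20 — holds.
2) f = 11 ≠ 8 and n = 5 ≠ 7; both disjuncts false — does not hold.
3) values -13 < 11 < 15 — holds.
4) 15 / 5 = 3, so 5 divides 15 — holds.
5) k = 15 is not in {14, 11} — does not hold.
6) gcd(15, 11) = 1 — holds.
7) values -15, 11, -13; f = 11 is not ≤ m = -13 — does not hold.
8) k = 15, n = 5; distinct — holds.
9) n × k = 5 × 15 = 75 — holds.
10) 4n + 5k = 4(5) + 5(15) = 95 — holds.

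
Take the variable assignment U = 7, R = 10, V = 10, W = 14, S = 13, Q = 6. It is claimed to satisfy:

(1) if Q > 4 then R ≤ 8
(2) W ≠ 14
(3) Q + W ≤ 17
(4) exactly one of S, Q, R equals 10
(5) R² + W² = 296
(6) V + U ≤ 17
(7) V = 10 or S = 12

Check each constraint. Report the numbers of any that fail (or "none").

(1) Q = 6 > 4, so we need R ≤ 8; but R = 10 > 8  no
(2) W = 14, but 14 is required to differ  no
(3) Q + W = 6 + 14 = 20; 20 > 17, bound 17 not met  no
(4) S=13, Q=6, R=10; 1 of them equals 10  yes
(5) R² + W² = 10² + 14² = 100 + 196 = 296  yes
(6) V + U = 10 + 7 = 17; 17 ≤ 17  yes
(7) V = 10 = 10 (first disjunct)  yes

No — constraints 1, 2, 3 are not satisfied.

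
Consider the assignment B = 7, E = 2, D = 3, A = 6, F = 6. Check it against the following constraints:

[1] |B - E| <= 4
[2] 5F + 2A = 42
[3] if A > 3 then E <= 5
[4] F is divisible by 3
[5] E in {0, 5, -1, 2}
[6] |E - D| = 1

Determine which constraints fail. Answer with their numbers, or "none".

Constraint 1 does not hold.

[1] |7 - 2| = 5; 5 > 4, exceeds bound 4  fails
[2] 5F + 2A = 5(6) + 2(6) = 42  holds
[3] A = 6 > 3, so we need E ≤ 5; E = 2 ≤ 5  holds
[4] 6 / 3 = 2, so 3 divides 6  holds
[5] E = 2 is in {0, 5, -1, 2}  holds
[6] |2 - 3| = 1  holds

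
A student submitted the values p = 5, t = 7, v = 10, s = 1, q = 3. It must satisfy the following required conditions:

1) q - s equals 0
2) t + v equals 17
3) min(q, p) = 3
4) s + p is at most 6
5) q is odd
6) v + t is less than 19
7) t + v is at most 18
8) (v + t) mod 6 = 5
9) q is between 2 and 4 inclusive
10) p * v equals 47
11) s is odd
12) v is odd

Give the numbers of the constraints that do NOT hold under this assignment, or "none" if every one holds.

1) q - s = 3 - 1 = 2, not 0 — fails.
2) t + v = 7 + 10 = 17 — holds.
3) min(3, 5) = 3 — holds.
4) s + p = 1 + 5 = 6; 6 ≤ 6 — holds.
5) q = 3 is odd — holds.
6) v + t = 10 + 7 = 17; 17 < 19 — holds.
7) t + v = 7 + 10 = 17; 17 ≤ 18 — holds.
8) v + t = 17; 17 mod 6 = 5 — holds.
9) q = 3 lies in [2, 4] — holds.
10) p * v = 5 * 10 = 50, not 47 — fails.
11) s = 1 is odd — holds.
12) v = 10 is even — fails.

No — constraints 1, 10, 12 are not satisfied.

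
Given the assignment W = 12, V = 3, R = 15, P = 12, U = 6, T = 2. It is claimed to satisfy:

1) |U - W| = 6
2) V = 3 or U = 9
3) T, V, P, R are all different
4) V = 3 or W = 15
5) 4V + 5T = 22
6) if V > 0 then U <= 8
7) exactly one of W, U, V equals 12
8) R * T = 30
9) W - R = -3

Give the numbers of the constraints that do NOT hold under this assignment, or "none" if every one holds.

Yes — all constraints hold.

1) |6 - 12| = 6  holds
2) V = 3 = 3 (first disjunct)  holds
3) values 2, 3, 12, 15 are pairwise distinct  holds
4) V = 3 = 3 (first disjunct)  holds
5) 4V + 5T = 4(3) + 5(2) = 22  holds
6) V = 3 > 0, so we need U ≤ 8; U = 6 ≤ 8  holds
7) W=12, U=6, V=3; 1 of them equals 12  holds
8) R * T = 15 * 2 = 30  holds
9) W - R = 12 - 15 = -3  holds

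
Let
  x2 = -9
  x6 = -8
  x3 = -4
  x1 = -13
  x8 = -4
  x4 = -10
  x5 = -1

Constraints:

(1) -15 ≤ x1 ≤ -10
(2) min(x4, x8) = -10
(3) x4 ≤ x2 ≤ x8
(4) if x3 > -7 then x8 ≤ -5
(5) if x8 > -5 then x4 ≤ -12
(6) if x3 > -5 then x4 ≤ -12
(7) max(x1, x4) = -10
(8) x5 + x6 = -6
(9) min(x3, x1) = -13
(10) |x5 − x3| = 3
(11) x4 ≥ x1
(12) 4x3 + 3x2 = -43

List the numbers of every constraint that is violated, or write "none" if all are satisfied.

Constraints 4, 5, 6, 8 do not hold.

(1) x1 = -13 lies in [-15, -10] — OK.
(2) min(-10, -4) = -10 — OK.
(3) values -10 ≤ -9 ≤ -4 — OK.
(4) x3 = -4 > -7, so we need x8 ≤ -5; but x8 = -4 > -5 — violated.
(5) x8 = -4 > -5, so we need x4 ≤ -12; but x4 = -10 > -12 — violated.
(6) x3 = -4 > -5, so we need x4 ≤ -12; but x4 = -10 > -12 — violated.
(7) max(-13, -10) = -10 — OK.
(8) x5 + x6 = -1 + (-8) = -9, not -6 — violated.
(9) min(-4, -13) = -13 — OK.
(10) |-1 − (-4)| = 3 — OK.
(11) x4 = -10, x1 = -13; -10 ≥ -13 — OK.
(12) 4x3 + 3x2 = 4(-4) + 3(-9) = -43 — OK.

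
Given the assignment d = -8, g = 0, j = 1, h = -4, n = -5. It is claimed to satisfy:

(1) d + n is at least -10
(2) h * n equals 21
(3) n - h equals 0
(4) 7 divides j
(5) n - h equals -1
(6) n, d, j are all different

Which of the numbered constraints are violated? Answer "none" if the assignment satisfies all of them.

(1) d + n = -8 + (-5) = -13; -13 < -10, bound -10 not met — fails.
(2) h * n = -4 * (-5) = 20, not 21 — fails.
(3) n - h = -5 - (-4) = -1, not 0 — fails.
(4) 1 = 7*0 + 1, so 7 does not divide 1 — fails.
(5) n - h = -5 - (-4) = -1 — holds.
(6) values -5, -8, 1 are pairwise distinct — holds.

No — constraints 1, 2, 3, 4 are not satisfied.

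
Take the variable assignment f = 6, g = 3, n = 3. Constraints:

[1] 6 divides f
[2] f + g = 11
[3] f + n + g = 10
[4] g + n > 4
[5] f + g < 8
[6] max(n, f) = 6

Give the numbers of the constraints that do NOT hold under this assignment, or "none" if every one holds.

[1] 6 / 6 = 1, so 6 divides 6  ✓
[2] f + g = 6 + 3 = 9, not 11  ✗
[3] f + n + g = 6 + 3 + 3 = 12, not 10  ✗
[4] g + n = 3 + 3 = 6; 6 > 4  ✓
[5] f + g = 6 + 3 = 9; 9 ≥ 8, bound 8 not met  ✗
[6] max(3, 6) = 6  ✓

Constraints 2, 3, 5 are violated.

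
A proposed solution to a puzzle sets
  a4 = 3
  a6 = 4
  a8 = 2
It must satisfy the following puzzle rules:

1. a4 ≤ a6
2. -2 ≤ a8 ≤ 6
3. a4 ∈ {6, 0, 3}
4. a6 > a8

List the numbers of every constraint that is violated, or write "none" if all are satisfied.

1. a4 = 3, a6 = 4; 3 ≤ 4 — satisfied.
2. a8 = 2 lies in [-2, 6] — satisfied.
3. a4 = 3 is in {6, 0, 3} — satisfied.
4. a6 = 4, a8 = 2; 4 > 2 — satisfied.

No violations.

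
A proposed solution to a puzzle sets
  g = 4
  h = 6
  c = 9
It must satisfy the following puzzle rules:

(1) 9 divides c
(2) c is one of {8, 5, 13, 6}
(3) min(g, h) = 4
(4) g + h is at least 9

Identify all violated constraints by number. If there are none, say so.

(1) 9 / 9 = 1, so 9 divides 9 — holds.
(2) c = 9 is not in {8, 5, 13, 6} — fails.
(3) min(4, 6) = 4 — holds.
(4) g + h = 4 + 6 = 10; 10 ≥ 9 — holds.

Constraint 2 does not hold.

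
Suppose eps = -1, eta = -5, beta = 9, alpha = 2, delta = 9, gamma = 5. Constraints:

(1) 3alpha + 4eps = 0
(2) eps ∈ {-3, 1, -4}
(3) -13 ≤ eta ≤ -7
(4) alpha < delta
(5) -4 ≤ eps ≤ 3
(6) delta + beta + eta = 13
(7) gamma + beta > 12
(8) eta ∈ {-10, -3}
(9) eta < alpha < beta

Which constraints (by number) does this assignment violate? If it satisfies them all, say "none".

(1) 3alpha + 4eps = 3(2) + 4(-1) = 2, not 0  ✘
(2) eps = -1 is not in {-3, 1, -4}  ✘
(3) eta = -5 is outside [-13, -7]  ✘
(4) alpha = 2, delta = 9; 2 < 9  ✔
(5) eps = -1 lies in [-4, 3]  ✔
(6) delta + beta + eta = 9 + 9 + (-5) = 13  ✔
(7) gamma + beta = 5 + 9 = 14; 14 > 12  ✔
(8) eta = -5 is not in {-10, -3}  ✘
(9) values -5 < 2 < 9  ✔

No — constraints 1, 2, 3, and 8 are not satisfied.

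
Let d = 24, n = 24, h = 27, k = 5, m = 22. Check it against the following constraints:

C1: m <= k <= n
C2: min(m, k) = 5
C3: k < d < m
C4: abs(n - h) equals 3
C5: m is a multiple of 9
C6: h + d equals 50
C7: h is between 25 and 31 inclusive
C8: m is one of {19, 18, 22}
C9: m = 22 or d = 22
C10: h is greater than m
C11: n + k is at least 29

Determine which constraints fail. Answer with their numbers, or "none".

C1: values 22, 5, 24; m = 22 is not <= k = 5  fails
C2: min(22, 5) = 5  holds
C3: values 5, 24, 22; d = 24 is not < m = 22  fails
C4: abs(24 - 27) = 3  holds
C5: 22 = 9*2 + 4, so 9 does not divide 22  fails
C6: h + d = 27 + 24 = 51, not 50  fails
C7: h = 27 lies in [25, 31]  holds
C8: m = 22 is in {19, 18, 22}  holds
C9: m = 22 = 22 (first disjunct)  holds
C10: h = 27, m = 22; 27 > 22  holds
C11: n + k = 24 + 5 = 29; 29 ≥ 29  holds

The assignment fails constraints 1, 3, 5, and 6.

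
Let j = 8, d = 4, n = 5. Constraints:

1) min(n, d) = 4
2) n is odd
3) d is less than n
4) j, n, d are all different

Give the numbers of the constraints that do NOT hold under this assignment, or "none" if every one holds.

1) min(5, 4) = 4 — satisfied.
2) n = 5 is odd — satisfied.
3) d = 4, n = 5; 4 < 5 — satisfied.
4) values 8, 5, 4 are pairwise distinct — satisfied.

All constraints are satisfied.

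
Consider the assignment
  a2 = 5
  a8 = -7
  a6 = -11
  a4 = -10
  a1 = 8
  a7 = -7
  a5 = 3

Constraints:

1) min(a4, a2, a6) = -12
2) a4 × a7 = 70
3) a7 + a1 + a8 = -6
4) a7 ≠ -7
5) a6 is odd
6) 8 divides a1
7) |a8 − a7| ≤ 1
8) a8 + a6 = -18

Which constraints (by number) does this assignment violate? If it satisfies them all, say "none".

1) min(-10, 5, -11) = -11, not -12  false
2) a4 × a7 = -10 × (-7) = 70  true
3) a7 + a1 + a8 = -7 + 8 + (-7) = -6  true
4) a7 = -7, but -7 is required to differ  false
5) a6 = -11 is odd  true
6) 8 / 8 = 1, so 8 divides 8  true
7) |-7 − (-7)| = 0; 0 ≤ 1  true
8) a8 + a6 = -7 + (-11) = -18  true

The assignment fails constraints 1, 4.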